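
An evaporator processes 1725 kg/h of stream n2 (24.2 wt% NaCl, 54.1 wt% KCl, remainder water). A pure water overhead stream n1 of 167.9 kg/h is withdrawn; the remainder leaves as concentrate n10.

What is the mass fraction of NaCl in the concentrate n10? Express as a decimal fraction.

NaCl is not removed: 1725×0.242 = 417.45 kg/h of NaCl enters n10.
Concentrate = 1725 − 167.9 = 1557.1 kg/h.
Mass fraction = 417.45/1557.1 = 0.268.

0.268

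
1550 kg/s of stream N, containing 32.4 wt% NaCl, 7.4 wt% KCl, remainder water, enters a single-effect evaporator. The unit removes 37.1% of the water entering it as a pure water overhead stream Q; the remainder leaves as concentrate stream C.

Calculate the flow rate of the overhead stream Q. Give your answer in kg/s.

water entering = 1550×0.602 = 933.1 kg/s; overhead removed = 0.371×933.1 = 346.18 kg/s.

346.2 kg/s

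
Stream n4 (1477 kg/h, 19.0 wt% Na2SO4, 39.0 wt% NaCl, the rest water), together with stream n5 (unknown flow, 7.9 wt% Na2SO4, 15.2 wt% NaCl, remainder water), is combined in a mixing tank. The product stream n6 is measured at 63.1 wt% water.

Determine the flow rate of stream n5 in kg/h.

Let n5 be the unknown flow. Total out = 1477 + n5.
water balance: 620.34 + 0.769·n5 = 0.631·(1477 + n5)
(0.769 − 0.631)·n5 = 0.631×1477 − 620.34 = 311.65
n5 = 311.65 / 0.138 = 2258.3 kg/h

2258 kg/h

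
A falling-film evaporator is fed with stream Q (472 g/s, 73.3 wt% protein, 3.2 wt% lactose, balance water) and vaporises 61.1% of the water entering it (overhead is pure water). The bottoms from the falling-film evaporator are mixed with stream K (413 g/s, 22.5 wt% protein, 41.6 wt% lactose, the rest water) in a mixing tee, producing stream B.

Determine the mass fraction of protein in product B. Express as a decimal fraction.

Vapour removed = 0.611×0.235×472 = 67.772 g/s; concentrate = 404.23 g/s.
protein reaching the mixer = 345.98 (from concentrate) + 413×0.225 = 438.9 g/s.
Product flow = 404.23 + 413 = 817.23 g/s; protein fraction = 0.5371.

0.5371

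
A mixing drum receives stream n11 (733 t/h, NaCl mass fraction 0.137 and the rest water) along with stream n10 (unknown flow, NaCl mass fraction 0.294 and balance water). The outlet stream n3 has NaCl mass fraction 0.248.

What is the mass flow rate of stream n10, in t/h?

Let n10 be the unknown flow. Total out = 733 + n10.
NaCl balance: 100.42 + 0.294·n10 = 0.248·(733 + n10)
(0.294 − 0.248)·n10 = 0.248×733 − 100.42 = 81.363
n10 = 81.363 / 0.046 = 1768.8 t/h

1769 t/h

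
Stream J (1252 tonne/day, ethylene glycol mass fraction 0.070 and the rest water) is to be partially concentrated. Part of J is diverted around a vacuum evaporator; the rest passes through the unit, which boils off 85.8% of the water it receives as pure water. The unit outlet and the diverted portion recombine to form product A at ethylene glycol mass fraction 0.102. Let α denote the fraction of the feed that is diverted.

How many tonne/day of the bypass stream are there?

759.8 tonne/day

All 1252×0.070 = 87.64 tonne/day of ethylene glycol reaches A, so A = 87.64/0.102 = 859.22 tonne/day and vapour = 392.78 tonne/day.
The evaporator receives (1−α)·1252 of feed at 0.930 water and removes 0.858 of that water:
0.858×0.930×(1−α)×1252 = 392.78
(1−α) = 392.78/999.02 = 0.3932;  α = 0.6068.
Bypass flow = 0.6068×1252 = 759.75 tonne/day.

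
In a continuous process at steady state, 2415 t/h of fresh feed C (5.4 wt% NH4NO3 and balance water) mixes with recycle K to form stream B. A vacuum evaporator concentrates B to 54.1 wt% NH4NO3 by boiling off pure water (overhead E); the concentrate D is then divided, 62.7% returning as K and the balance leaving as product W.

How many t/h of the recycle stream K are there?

Overall NH4NO3 balance (none leaves overhead): NH4NO3 in fresh feed = NH4NO3 in product, i.e. 2415×0.054 = (1−0.627)·D·0.541.
D = 130.41/(0.541×0.373) = 646.26 t/h.
Recycle K = 0.627×646.26 = 405.2 t/h.

405.2 t/h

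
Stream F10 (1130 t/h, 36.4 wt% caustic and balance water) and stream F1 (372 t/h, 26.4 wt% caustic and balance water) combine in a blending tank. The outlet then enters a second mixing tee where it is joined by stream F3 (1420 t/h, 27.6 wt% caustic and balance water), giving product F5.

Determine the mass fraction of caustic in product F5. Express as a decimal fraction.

Overall, product flow = 2922 t/h.
caustic in = 1130×0.364 + 372×0.264 + 1420×0.276 = 901.45 t/h.
caustic fraction in F5 = 0.309.

0.309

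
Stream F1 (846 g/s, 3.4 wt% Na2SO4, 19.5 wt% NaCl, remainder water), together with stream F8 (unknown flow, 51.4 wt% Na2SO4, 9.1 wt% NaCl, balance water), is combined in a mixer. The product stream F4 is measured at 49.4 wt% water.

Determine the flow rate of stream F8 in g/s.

2367 g/s

Let F8 be the unknown flow. Total out = 846 + F8.
water balance: 652.27 + 0.395·F8 = 0.494·(846 + F8)
(0.395 − 0.494)·F8 = 0.494×846 − 652.27 = -234.34
F8 = -234.34 / -0.099 = 2367.1 g/s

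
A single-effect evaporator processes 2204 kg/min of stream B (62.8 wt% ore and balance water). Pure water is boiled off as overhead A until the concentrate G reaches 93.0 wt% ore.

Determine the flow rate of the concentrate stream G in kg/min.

1488 kg/min

ore is conserved: 2204×0.628 = 1384.1 kg/min all reports to the concentrate.
Concentrate = 1384.1/(target fraction) = 1488.3 kg/min.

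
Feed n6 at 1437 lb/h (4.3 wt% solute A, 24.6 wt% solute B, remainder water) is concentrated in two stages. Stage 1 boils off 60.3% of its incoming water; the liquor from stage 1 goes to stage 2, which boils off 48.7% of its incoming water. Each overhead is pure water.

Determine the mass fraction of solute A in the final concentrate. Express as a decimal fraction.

0.099

water in feed = 1437×0.711 = 1021.7 lb/h.
After stage 1: water left = (1−0.603)×1021.7 = 405.62; stream total = 820.91 lb/h.
After stage 2: water left = (1−0.487)×405.62 = 208.08; final concentrate = 623.37 lb/h.
solute A fraction = 61.791/623.37 = 0.099.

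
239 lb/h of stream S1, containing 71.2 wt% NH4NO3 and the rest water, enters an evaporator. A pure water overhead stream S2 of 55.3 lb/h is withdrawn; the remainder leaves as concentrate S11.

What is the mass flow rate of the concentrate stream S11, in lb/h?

Concentrate = 239 − 55.3 = 183.7 lb/h.

183.7 lb/h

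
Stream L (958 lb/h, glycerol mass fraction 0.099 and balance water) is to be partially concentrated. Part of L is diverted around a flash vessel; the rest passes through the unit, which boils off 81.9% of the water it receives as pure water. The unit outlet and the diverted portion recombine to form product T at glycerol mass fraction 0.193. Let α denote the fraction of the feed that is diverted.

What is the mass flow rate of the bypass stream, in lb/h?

325.7 lb/h

All 958×0.099 = 94.842 lb/h of glycerol reaches T, so T = 94.842/0.193 = 491.41 lb/h and vapour = 466.59 lb/h.
The evaporator receives (1−α)·958 of feed at 0.901 water and removes 0.819 of that water:
0.819×0.901×(1−α)×958 = 466.59
(1−α) = 466.59/706.93 = 0.6600;  α = 0.3400.
Bypass flow = 0.3400×958 = 325.69 lb/h.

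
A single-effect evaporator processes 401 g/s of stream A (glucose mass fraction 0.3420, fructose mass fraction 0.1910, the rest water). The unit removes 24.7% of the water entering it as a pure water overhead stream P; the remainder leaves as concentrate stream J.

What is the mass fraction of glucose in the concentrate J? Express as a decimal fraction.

0.3866

glucose is not removed: 401×0.342 = 137.14 g/s of glucose enters J.
water entering = 401×0.467 = 187.27 g/s; overhead removed = 0.247×187.27 = 46.255 g/s.
Concentrate = 401 − 46.255 = 354.75 g/s.
Mass fraction = 137.14/354.75 = 0.3866.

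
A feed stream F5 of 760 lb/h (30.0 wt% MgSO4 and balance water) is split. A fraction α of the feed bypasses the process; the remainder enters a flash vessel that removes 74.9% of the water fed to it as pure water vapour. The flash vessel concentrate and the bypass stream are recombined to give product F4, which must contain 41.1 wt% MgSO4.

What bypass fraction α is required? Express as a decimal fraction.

0.485

All 760×0.300 = 228 lb/h of MgSO4 reaches F4, so F4 = 228/0.411 = 554.74 lb/h and vapour = 205.26 lb/h.
The evaporator receives (1−α)·760 of feed at 0.700 water and removes 0.749 of that water:
0.749×0.700×(1−α)×760 = 205.26
(1−α) = 205.26/398.47 = 0.5151;  α = 0.4849.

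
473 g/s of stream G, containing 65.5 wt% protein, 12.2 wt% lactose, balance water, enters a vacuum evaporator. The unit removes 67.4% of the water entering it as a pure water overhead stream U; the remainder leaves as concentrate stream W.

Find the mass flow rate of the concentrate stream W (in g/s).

water entering = 473×0.223 = 105.48 g/s; overhead removed = 0.674×105.48 = 71.093 g/s.
Concentrate = 473 − 71.093 = 401.91 g/s.

401.9 g/s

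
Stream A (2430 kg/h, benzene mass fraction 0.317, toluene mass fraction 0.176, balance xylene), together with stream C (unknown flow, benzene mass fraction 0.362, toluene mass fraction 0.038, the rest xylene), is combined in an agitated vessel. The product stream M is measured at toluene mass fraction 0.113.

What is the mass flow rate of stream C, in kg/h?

Let C be the unknown flow. Total out = 2430 + C.
toluene balance: 427.68 + 0.038·C = 0.113·(2430 + C)
(0.038 − 0.113)·C = 0.113×2430 − 427.68 = -153.09
C = -153.09 / -0.075 = 2041.2 kg/h

2041 kg/h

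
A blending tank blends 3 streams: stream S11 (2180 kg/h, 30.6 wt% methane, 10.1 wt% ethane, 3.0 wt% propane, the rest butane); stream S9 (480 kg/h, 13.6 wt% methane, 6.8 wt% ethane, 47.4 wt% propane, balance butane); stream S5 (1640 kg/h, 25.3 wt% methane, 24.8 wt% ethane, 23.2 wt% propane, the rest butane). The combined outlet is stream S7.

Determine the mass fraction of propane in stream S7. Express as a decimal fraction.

Total flow out = 2180 + 480 + 1640 = 4300 kg/h.
propane in = 2180×0.030 + 480×0.474 + 1640×0.232 = 673.4 kg/h.
propane mass fraction in S7 = 673.4/4300 = 0.157.

0.157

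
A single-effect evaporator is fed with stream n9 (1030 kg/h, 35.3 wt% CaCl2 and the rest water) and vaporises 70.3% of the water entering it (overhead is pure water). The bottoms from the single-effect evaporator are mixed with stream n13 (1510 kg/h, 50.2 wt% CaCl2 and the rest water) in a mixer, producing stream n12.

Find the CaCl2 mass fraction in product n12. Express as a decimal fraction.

0.541

Vapour removed = 0.703×0.647×1030 = 468.49 kg/h; concentrate = 561.51 kg/h.
CaCl2 reaching the mixer = 363.59 (from concentrate) + 1510×0.502 = 1121.6 kg/h.
Product flow = 561.51 + 1510 = 2071.5 kg/h; CaCl2 fraction = 0.541.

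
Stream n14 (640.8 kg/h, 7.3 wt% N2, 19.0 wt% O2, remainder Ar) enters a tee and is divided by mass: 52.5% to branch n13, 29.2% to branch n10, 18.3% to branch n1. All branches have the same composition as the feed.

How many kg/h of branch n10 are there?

Branch n10 flow = 0.292×640.8 = 187.11 kg/h.

187.1 kg/h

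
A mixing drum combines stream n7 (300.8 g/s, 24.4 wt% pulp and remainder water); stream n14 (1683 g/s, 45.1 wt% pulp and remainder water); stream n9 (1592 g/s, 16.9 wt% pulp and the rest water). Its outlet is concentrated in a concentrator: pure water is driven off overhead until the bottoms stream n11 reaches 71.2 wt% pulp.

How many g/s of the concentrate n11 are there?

1547 g/s

pulp entering = 300.8×0.244 + 1683×0.451 + 1592×0.169 = 1101.5 g/s.
All pulp reports to n11, so n11 = 1101.5/0.712 = 1547 g/s.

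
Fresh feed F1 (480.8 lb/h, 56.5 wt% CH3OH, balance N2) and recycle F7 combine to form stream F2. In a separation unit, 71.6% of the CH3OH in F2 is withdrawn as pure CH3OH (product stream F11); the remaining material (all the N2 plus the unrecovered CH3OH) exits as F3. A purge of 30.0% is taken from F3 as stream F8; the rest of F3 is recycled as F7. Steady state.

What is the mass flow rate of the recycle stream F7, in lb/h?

555.4 lb/h

N2 enters only via F1 and leaves only via the purge: 480.8×0.435 = 0.300×(N2 in F3), and the separation unit passes all N2, so N2 in F2 = N2 in F3 = 697.16 lb/h.
CH3OH in F2: m_A = 480.8×0.565 + (1−0.300)·(1−0.716)·m_A, so m_A = 271.65/0.8012 = 339.06 lb/h.
F3 = (1−0.716)×339.06 + 697.16 = 793.45 lb/h.
Recycle F7 = (1−0.300)×793.45 = 555.42 lb/h.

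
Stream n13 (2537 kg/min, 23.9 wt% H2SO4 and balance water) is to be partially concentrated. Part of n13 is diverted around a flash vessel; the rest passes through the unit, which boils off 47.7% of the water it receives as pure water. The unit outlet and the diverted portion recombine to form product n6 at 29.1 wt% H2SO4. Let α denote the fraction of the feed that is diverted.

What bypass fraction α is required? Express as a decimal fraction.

0.508

All 2537×0.239 = 606.34 kg/min of H2SO4 reaches n6, so n6 = 606.34/0.291 = 2083.7 kg/min and vapour = 453.35 kg/min.
The evaporator receives (1−α)·2537 of feed at 0.761 water and removes 0.477 of that water:
0.477×0.761×(1−α)×2537 = 453.35
(1−α) = 453.35/920.92 = 0.4923;  α = 0.5077.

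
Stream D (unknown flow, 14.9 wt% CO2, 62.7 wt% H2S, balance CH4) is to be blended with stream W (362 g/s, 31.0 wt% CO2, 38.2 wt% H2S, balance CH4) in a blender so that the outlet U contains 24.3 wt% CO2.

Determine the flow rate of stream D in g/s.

258 g/s

Let D be the unknown flow. Total out = 362 + D.
CO2 balance: 112.22 + 0.149·D = 0.243·(362 + D)
(0.149 − 0.243)·D = 0.243×362 − 112.22 = -24.254
D = -24.254 / -0.094 = 258.02 g/s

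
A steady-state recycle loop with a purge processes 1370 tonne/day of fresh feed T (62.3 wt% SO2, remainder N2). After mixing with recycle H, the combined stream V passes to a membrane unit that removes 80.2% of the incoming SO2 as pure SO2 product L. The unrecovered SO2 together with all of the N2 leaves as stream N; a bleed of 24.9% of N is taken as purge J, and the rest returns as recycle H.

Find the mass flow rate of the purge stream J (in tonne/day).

565.9 tonne/day

N2 enters only via T and leaves only via the purge: 1370×0.377 = 0.249×(N2 in N), and the membrane unit passes all N2, so N2 in V = N2 in N = 2074.3 tonne/day.
SO2 in V: m_A = 1370×0.623 + (1−0.249)·(1−0.802)·m_A, so m_A = 853.51/0.8513 = 1002.6 tonne/day.
N = (1−0.802)×1002.6 + 2074.3 = 2272.8 tonne/day.
Purge J = 0.249×2272.8 = 565.92 tonne/day.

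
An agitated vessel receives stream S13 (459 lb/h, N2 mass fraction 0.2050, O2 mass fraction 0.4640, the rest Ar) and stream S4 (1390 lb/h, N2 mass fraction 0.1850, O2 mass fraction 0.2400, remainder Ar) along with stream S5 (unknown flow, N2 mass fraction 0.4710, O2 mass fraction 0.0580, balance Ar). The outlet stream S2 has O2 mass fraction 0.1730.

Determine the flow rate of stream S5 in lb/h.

1971 lb/h

Let S5 be the unknown flow. Total out = 1849 + S5.
O2 balance: 546.58 + 0.058·S5 = 0.173·(1849 + S5)
(0.058 − 0.173)·S5 = 0.173×1849 − 546.58 = -226.7
S5 = -226.7 / -0.115 = 1971.3 lb/h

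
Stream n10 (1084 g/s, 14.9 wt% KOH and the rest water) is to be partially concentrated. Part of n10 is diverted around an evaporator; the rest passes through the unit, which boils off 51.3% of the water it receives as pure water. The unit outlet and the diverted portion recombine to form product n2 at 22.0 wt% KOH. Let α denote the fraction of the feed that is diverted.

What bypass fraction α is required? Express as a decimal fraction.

All 1084×0.149 = 161.52 g/s of KOH reaches n2, so n2 = 161.52/0.220 = 734.16 g/s and vapour = 349.84 g/s.
The evaporator receives (1−α)·1084 of feed at 0.851 water and removes 0.513 of that water:
0.513×0.851×(1−α)×1084 = 349.84
(1−α) = 349.84/473.23 = 0.7392;  α = 0.2608.

0.261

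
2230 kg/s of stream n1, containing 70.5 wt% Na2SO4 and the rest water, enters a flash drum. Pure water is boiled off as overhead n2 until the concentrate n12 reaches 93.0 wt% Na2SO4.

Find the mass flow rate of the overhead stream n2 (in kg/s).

539.5 kg/s

Na2SO4 is conserved: 2230×0.705 = 1572.1 kg/s all reports to the concentrate.
Concentrate = 1572.1/(target fraction) = 1690.5 kg/s.
Overhead = 2230 − 1690.5 = 539.52 kg/s.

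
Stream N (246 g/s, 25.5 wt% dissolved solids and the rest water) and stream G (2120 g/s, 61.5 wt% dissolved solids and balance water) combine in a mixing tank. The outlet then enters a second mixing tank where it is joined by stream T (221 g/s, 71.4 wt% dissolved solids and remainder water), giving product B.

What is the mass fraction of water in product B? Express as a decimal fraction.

0.411

Overall, product flow = 2587 g/s.
water in = 246×0.745 + 2120×0.385 + 221×0.286 = 1062.7 g/s.
water fraction in B = 0.411.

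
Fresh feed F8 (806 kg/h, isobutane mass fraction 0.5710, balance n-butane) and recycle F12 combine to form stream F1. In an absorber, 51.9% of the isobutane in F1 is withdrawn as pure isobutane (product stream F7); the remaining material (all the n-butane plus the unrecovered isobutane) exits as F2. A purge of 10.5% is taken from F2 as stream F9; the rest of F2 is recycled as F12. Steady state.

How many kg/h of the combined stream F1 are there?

4101 kg/h

n-butane enters only via F8 and leaves only via the purge: 806×0.429 = 0.105×(n-butane in F2), and the absorber passes all n-butane, so n-butane in F1 = n-butane in F2 = 3293.1 kg/h.
isobutane in F1: m_A = 806×0.571 + (1−0.105)·(1−0.519)·m_A, so m_A = 460.23/0.5695 = 808.12 kg/h.
F1 = 808.12 + 3293.1 = 4101.2 kg/h.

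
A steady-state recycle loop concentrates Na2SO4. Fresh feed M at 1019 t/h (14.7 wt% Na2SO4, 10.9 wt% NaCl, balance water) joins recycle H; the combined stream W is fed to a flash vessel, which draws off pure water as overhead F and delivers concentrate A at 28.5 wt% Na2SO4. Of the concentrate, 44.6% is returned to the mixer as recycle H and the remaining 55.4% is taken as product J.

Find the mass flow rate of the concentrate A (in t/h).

Overall Na2SO4 balance (none leaves overhead): Na2SO4 in fresh feed = Na2SO4 in product, i.e. 1019×0.147 = (1−0.446)·A·0.285.
A = 149.79/(0.285×0.554) = 948.72 t/h.

948.7 t/h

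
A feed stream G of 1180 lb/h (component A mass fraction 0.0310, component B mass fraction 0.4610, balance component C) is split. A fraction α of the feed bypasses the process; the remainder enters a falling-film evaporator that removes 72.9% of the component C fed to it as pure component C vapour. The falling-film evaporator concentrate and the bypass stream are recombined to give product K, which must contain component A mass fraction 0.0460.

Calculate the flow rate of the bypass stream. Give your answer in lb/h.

All 1180×0.031 = 36.58 lb/h of component A reaches K, so K = 36.58/0.046 = 795.22 lb/h and vapour = 384.78 lb/h.
The evaporator receives (1−α)·1180 of feed at 0.508 component C and removes 0.729 of that component C:
0.729×0.508×(1−α)×1180 = 384.78
(1−α) = 384.78/436.99 = 0.8805;  α = 0.1195.
Bypass flow = 0.1195×1180 = 140.98 lb/h.

141 lb/h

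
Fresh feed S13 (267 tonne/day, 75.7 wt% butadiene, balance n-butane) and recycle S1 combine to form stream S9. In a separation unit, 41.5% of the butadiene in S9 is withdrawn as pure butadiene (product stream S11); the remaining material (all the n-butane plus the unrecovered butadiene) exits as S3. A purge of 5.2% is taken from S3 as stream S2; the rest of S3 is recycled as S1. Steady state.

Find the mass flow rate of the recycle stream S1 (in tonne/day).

n-butane enters only via S13 and leaves only via the purge: 267×0.243 = 0.052×(n-butane in S3), and the separation unit passes all n-butane, so n-butane in S9 = n-butane in S3 = 1247.7 tonne/day.
butadiene in S9: m_A = 267×0.757 + (1−0.052)·(1−0.415)·m_A, so m_A = 202.12/0.4454 = 453.77 tonne/day.
S3 = (1−0.415)×453.77 + 1247.7 = 1513.2 tonne/day.
Recycle S1 = (1−0.052)×1513.2 = 1434.5 tonne/day.

1434 tonne/day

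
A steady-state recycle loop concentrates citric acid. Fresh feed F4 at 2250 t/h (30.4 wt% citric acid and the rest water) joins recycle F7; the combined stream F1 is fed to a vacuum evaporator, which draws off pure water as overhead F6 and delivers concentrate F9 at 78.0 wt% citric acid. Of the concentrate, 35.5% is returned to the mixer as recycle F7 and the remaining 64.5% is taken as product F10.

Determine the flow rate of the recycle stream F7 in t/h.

482.6 t/h

Overall citric acid balance (none leaves overhead): citric acid in fresh feed = citric acid in product, i.e. 2250×0.304 = (1−0.355)·F9·0.780.
F9 = 684/(0.780×0.645) = 1359.6 t/h.
Recycle F7 = 0.355×1359.6 = 482.65 t/h.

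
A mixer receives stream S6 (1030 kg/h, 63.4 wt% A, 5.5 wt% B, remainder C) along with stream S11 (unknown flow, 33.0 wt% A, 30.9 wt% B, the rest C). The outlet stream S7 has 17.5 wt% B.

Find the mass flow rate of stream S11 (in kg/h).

922.4 kg/h

Let S11 be the unknown flow. Total out = 1030 + S11.
B balance: 56.65 + 0.309·S11 = 0.175·(1030 + S11)
(0.309 − 0.175)·S11 = 0.175×1030 − 56.65 = 123.6
S11 = 123.6 / 0.134 = 922.39 kg/h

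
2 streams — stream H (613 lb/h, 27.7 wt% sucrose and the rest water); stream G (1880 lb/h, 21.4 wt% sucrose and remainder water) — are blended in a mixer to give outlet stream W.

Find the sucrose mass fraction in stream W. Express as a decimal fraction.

Total flow out = 613 + 1880 = 2493 lb/h.
sucrose in = 613×0.277 + 1880×0.214 = 572.12 lb/h.
sucrose mass fraction in W = 572.12/2493 = 0.2295.

0.2295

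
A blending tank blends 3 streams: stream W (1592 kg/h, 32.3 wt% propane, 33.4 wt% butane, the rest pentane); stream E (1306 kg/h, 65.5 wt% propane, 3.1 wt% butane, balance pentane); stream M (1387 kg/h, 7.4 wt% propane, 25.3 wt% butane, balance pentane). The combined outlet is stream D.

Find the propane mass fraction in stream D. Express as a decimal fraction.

Total flow out = 1592 + 1306 + 1387 = 4285 kg/h.
propane in = 1592×0.323 + 1306×0.655 + 1387×0.074 = 1472.3 kg/h.
propane mass fraction in D = 1472.3/4285 = 0.3436.

0.3436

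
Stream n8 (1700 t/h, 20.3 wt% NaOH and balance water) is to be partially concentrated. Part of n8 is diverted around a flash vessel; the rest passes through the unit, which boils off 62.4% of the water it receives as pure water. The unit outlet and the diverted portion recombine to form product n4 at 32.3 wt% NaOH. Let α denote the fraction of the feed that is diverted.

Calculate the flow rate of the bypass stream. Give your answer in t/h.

All 1700×0.203 = 345.1 t/h of NaOH reaches n4, so n4 = 345.1/0.323 = 1068.4 t/h and vapour = 631.58 t/h.
The evaporator receives (1−α)·1700 of feed at 0.797 water and removes 0.624 of that water:
0.624×0.797×(1−α)×1700 = 631.58
(1−α) = 631.58/845.46 = 0.7470;  α = 0.2530.
Bypass flow = 0.2530×1700 = 430.06 t/h.

430.1 t/h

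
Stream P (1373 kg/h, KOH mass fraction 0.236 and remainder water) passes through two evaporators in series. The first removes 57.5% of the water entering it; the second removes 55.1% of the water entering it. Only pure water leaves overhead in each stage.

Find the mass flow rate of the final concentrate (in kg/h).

water in feed = 1373×0.764 = 1049 kg/h.
After stage 1: water left = (1−0.575)×1049 = 445.81; stream total = 769.84 kg/h.
After stage 2: water left = (1−0.551)×445.81 = 200.17; final concentrate = 524.2 kg/h.

524.2 kg/h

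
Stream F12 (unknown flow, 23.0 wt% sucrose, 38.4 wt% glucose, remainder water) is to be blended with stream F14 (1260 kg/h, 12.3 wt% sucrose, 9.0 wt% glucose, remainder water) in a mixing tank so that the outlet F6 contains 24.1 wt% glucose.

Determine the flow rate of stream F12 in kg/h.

Let F12 be the unknown flow. Total out = 1260 + F12.
glucose balance: 113.4 + 0.384·F12 = 0.241·(1260 + F12)
(0.384 − 0.241)·F12 = 0.241×1260 − 113.4 = 190.26
F12 = 190.26 / 0.143 = 1330.5 kg/h

1330 kg/h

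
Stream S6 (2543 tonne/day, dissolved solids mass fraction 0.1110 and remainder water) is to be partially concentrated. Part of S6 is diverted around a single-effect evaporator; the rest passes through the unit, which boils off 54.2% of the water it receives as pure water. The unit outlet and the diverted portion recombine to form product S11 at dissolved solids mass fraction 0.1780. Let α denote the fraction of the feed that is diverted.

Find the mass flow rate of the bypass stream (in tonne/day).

556.4 tonne/day

All 2543×0.111 = 282.27 tonne/day of dissolved solids reaches S11, so S11 = 282.27/0.178 = 1585.8 tonne/day and vapour = 957.2 tonne/day.
The evaporator receives (1−α)·2543 of feed at 0.889 water and removes 0.542 of that water:
0.542×0.889×(1−α)×2543 = 957.2
(1−α) = 957.2/1225.3 = 0.7812;  α = 0.2188.
Bypass flow = 0.2188×2543 = 556.45 tonne/day.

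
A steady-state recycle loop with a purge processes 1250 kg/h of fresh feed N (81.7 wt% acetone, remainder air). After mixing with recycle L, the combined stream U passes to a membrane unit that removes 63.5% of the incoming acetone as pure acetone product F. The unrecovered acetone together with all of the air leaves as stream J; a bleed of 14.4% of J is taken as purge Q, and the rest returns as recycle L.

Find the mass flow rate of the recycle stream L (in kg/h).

1824 kg/h

air enters only via N and leaves only via the purge: 1250×0.183 = 0.144×(air in J), and the membrane unit passes all air, so air in U = air in J = 1588.5 kg/h.
acetone in U: m_A = 1250×0.817 + (1−0.144)·(1−0.635)·m_A, so m_A = 1021.2/0.6876 = 1485.3 kg/h.
J = (1−0.635)×1485.3 + 1588.5 = 2130.7 kg/h.
Recycle L = (1−0.144)×2130.7 = 1823.9 kg/h.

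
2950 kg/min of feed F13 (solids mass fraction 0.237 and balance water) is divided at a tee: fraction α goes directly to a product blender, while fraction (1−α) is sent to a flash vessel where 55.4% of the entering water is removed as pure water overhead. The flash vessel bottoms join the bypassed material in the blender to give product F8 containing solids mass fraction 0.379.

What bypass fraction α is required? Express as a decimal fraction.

0.114

All 2950×0.237 = 699.15 kg/min of solids reaches F8, so F8 = 699.15/0.379 = 1844.7 kg/min and vapour = 1105.3 kg/min.
The evaporator receives (1−α)·2950 of feed at 0.763 water and removes 0.554 of that water:
0.554×0.763×(1−α)×2950 = 1105.3
(1−α) = 1105.3/1247 = 0.8864;  α = 0.1136.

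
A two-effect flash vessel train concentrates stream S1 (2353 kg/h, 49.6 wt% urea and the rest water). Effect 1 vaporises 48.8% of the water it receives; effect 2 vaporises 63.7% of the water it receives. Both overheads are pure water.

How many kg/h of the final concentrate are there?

water in feed = 2353×0.504 = 1185.9 kg/h.
After stage 1: water left = (1−0.488)×1185.9 = 607.19; stream total = 1774.3 kg/h.
After stage 2: water left = (1−0.637)×607.19 = 220.41; final concentrate = 1387.5 kg/h.

1387 kg/h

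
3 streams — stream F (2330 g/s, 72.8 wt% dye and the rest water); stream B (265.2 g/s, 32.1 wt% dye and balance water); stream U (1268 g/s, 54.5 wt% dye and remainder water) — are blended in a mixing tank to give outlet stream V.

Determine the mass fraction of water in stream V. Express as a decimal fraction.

Total flow out = 2330 + 265.2 + 1268 = 3863.2 g/s.
water in = 2330×0.272 + 265.2×0.679 + 1268×0.455 = 1390.8 g/s.
water mass fraction in V = 1390.8/3863.2 = 0.360.

0.360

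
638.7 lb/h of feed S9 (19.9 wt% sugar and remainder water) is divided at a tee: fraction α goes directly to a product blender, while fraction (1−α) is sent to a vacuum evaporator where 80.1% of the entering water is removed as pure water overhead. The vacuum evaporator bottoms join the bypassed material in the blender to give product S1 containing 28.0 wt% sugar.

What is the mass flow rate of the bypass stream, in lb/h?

All 638.7×0.199 = 127.1 lb/h of sugar reaches S1, so S1 = 127.1/0.280 = 453.93 lb/h and vapour = 184.77 lb/h.
The evaporator receives (1−α)·638.7 of feed at 0.801 water and removes 0.801 of that water:
0.801×0.801×(1−α)×638.7 = 184.77
(1−α) = 184.77/409.79 = 0.4509;  α = 0.5491.
Bypass flow = 0.5491×638.7 = 350.72 lb/h.

350.7 lb/h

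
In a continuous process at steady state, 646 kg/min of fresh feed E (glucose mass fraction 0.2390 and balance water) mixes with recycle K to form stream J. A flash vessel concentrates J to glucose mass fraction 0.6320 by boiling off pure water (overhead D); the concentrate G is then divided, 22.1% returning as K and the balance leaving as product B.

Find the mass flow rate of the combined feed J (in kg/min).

715.3 kg/min

Overall glucose balance (none leaves overhead): glucose in fresh feed = glucose in product, i.e. 646×0.239 = (1−0.221)·G·0.632.
G = 154.39/(0.632×0.779) = 313.6 kg/min.
Recycle K = 0.221×313.6 = 69.306 kg/min.
Combined feed J = 646 + 69.306 = 715.31 kg/min.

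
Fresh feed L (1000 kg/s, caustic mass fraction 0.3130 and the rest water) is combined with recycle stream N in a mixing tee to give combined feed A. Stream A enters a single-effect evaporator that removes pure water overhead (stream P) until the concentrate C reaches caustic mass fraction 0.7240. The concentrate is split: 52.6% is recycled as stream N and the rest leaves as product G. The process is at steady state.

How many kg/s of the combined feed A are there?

Overall caustic balance (none leaves overhead): caustic in fresh feed = caustic in product, i.e. 1000×0.313 = (1−0.526)·C·0.724.
C = 313/(0.724×0.474) = 912.07 kg/s.
Recycle N = 0.526×912.07 = 479.75 kg/s.
Combined feed A = 1000 + 479.75 = 1479.7 kg/s.

1480 kg/s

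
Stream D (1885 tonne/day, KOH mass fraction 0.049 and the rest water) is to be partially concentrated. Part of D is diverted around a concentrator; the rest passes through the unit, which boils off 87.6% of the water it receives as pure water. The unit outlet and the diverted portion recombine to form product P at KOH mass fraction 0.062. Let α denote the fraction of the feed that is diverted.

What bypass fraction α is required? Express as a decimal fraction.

All 1885×0.049 = 92.365 tonne/day of KOH reaches P, so P = 92.365/0.062 = 1489.8 tonne/day and vapour = 395.24 tonne/day.
The evaporator receives (1−α)·1885 of feed at 0.951 water and removes 0.876 of that water:
0.876×0.951×(1−α)×1885 = 395.24
(1−α) = 395.24/1570.3 = 0.2517;  α = 0.7483.

0.748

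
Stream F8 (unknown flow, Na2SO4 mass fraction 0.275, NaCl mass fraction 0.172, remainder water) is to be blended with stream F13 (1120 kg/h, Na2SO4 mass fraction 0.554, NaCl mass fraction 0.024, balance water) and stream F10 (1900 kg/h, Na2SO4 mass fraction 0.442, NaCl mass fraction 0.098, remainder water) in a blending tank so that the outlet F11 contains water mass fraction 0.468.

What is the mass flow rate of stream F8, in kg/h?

Let F8 be the unknown flow. Total out = 3020 + F8.
water balance: 1346.6 + 0.553·F8 = 0.468·(3020 + F8)
(0.553 − 0.468)·F8 = 0.468×3020 − 1346.6 = 66.72
F8 = 66.72 / 0.085 = 784.94 kg/h

784.9 kg/h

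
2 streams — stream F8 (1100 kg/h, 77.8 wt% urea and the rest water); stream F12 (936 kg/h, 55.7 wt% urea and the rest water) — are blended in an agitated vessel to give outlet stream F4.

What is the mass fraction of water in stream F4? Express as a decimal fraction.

Total flow out = 1100 + 936 = 2036 kg/h.
water in = 1100×0.222 + 936×0.443 = 658.85 kg/h.
water mass fraction in F4 = 658.85/2036 = 0.324.

0.324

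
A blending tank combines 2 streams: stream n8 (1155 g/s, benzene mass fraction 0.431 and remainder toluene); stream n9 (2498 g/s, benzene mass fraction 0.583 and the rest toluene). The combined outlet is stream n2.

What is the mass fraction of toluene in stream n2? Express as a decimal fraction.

Total flow out = 1155 + 2498 = 3653 g/s.
toluene in = 1155×0.569 + 2498×0.417 = 1698.9 g/s.
toluene mass fraction in n2 = 1698.9/3653 = 0.465.

0.465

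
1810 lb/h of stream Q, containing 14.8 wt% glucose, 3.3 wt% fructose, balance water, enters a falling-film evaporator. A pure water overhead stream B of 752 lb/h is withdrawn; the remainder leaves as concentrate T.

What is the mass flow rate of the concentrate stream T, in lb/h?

Concentrate = 1810 − 752 = 1058 lb/h.

1058 lb/h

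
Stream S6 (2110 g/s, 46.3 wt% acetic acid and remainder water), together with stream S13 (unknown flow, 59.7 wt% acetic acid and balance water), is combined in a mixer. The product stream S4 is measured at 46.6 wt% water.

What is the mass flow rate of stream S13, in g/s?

Let S13 be the unknown flow. Total out = 2110 + S13.
water balance: 1133.1 + 0.403·S13 = 0.466·(2110 + S13)
(0.403 − 0.466)·S13 = 0.466×2110 − 1133.1 = -149.81
S13 = -149.81 / -0.063 = 2377.9 g/s

2378 g/s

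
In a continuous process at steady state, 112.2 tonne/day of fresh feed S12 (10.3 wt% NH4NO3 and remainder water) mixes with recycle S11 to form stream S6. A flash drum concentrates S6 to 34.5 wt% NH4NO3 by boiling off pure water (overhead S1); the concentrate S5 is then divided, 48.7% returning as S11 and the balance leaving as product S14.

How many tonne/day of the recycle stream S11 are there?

31.8 tonne/day

Overall NH4NO3 balance (none leaves overhead): NH4NO3 in fresh feed = NH4NO3 in product, i.e. 112.2×0.103 = (1−0.487)·S5·0.345.
S5 = 11.557/(0.345×0.513) = 65.297 tonne/day.
Recycle S11 = 0.487×65.297 = 31.8 tonne/day.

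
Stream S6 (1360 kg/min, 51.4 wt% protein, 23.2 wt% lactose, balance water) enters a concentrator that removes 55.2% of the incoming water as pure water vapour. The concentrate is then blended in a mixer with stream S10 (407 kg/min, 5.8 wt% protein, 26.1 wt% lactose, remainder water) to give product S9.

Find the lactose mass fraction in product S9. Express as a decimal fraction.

Vapour removed = 0.552×0.254×1360 = 190.68 kg/min; concentrate = 1169.3 kg/min.
lactose reaching the mixer = 315.52 (from concentrate) + 407×0.261 = 421.75 kg/min.
Product flow = 1169.3 + 407 = 1576.3 kg/min; lactose fraction = 0.268.

0.268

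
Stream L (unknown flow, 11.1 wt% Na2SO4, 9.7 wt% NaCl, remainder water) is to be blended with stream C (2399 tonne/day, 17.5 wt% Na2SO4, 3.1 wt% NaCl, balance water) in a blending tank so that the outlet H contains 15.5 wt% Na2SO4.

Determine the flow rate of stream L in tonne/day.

Let L be the unknown flow. Total out = 2399 + L.
Na2SO4 balance: 419.82 + 0.111·L = 0.155·(2399 + L)
(0.111 − 0.155)·L = 0.155×2399 − 419.82 = -47.98
L = -47.98 / -0.044 = 1090.5 tonne/day

1090 tonne/day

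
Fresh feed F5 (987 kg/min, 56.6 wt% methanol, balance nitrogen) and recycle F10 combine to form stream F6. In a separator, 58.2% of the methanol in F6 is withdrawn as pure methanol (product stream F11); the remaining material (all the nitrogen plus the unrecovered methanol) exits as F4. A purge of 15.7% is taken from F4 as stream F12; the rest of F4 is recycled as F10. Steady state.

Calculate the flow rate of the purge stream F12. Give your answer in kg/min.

485 kg/min

nitrogen enters only via F5 and leaves only via the purge: 987×0.434 = 0.157×(nitrogen in F4), and the separator passes all nitrogen, so nitrogen in F6 = nitrogen in F4 = 2728.4 kg/min.
methanol in F6: m_A = 987×0.566 + (1−0.157)·(1−0.582)·m_A, so m_A = 558.64/0.6476 = 862.6 kg/min.
F4 = (1−0.582)×862.6 + 2728.4 = 3089 kg/min.
Purge F12 = 0.157×3089 = 484.97 kg/min.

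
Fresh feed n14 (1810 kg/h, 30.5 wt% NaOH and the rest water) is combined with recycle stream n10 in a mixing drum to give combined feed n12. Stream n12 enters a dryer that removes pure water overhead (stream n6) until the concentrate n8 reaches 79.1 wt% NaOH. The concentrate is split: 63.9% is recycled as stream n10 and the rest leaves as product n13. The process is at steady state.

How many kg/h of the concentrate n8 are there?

Overall NaOH balance (none leaves overhead): NaOH in fresh feed = NaOH in product, i.e. 1810×0.305 = (1−0.639)·n8·0.791.
n8 = 552.05/(0.791×0.361) = 1933.3 kg/h.

1933 kg/h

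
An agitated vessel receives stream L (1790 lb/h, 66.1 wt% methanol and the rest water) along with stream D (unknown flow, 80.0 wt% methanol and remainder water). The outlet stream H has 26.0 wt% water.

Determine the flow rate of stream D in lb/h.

Let D be the unknown flow. Total out = 1790 + D.
water balance: 606.81 + 0.200·D = 0.260·(1790 + D)
(0.200 − 0.260)·D = 0.260×1790 − 606.81 = -141.41
D = -141.41 / -0.060 = 2356.8 lb/h

2357 lb/h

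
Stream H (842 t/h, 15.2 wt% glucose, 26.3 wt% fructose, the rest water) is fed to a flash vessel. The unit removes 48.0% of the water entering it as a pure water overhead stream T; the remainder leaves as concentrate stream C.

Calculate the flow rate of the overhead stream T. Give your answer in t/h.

water entering = 842×0.585 = 492.57 t/h; overhead removed = 0.480×492.57 = 236.43 t/h.

236.4 t/h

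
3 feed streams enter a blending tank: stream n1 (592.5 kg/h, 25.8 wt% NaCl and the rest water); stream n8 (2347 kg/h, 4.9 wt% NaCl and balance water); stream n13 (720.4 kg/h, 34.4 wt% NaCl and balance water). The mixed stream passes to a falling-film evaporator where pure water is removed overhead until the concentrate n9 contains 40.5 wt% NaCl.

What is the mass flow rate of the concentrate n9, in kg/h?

1273 kg/h

NaCl entering = 592.5×0.258 + 2347×0.049 + 720.4×0.344 = 515.69 kg/h.
All NaCl reports to n9, so n9 = 515.69/0.405 = 1273.3 kg/h.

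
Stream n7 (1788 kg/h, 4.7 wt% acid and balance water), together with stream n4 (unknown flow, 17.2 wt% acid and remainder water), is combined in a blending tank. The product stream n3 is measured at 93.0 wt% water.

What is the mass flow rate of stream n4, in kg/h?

403.2 kg/h

Let n4 be the unknown flow. Total out = 1788 + n4.
water balance: 1704 + 0.828·n4 = 0.930·(1788 + n4)
(0.828 − 0.930)·n4 = 0.930×1788 − 1704 = -41.124
n4 = -41.124 / -0.102 = 403.18 kg/h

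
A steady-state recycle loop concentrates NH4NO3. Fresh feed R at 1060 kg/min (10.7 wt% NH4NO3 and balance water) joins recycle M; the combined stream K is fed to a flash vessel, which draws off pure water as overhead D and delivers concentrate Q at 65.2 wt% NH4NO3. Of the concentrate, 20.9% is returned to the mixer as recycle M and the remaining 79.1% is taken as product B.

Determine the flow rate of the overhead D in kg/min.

886 kg/min

Overall NH4NO3 balance (none leaves overhead): NH4NO3 in fresh feed = NH4NO3 in product, i.e. 1060×0.107 = (1−0.209)·Q·0.652.
Q = 113.42/(0.652×0.791) = 219.92 kg/min.
Recycle M = 0.209×219.92 = 45.963 kg/min.
Combined feed K = 1060 + 45.963 = 1106 kg/min.
Overhead D = K − Q = 1106 − 219.92 = 886.04 kg/min.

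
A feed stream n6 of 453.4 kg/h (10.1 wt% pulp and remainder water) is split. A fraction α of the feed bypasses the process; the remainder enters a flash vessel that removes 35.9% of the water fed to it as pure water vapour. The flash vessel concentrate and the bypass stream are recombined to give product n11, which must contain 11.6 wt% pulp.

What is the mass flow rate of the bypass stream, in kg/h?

271.7 kg/h

All 453.4×0.101 = 45.793 kg/h of pulp reaches n11, so n11 = 45.793/0.116 = 394.77 kg/h and vapour = 58.629 kg/h.
The evaporator receives (1−α)·453.4 of feed at 0.899 water and removes 0.359 of that water:
0.359×0.899×(1−α)×453.4 = 58.629
(1−α) = 58.629/146.33 = 0.4007;  α = 0.5993.
Bypass flow = 0.5993×453.4 = 271.74 kg/h.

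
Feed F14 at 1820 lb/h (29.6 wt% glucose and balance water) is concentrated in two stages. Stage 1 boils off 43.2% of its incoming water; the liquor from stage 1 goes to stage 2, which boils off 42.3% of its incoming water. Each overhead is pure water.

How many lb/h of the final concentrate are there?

958.6 lb/h

water in feed = 1820×0.704 = 1281.3 lb/h.
After stage 1: water left = (1−0.432)×1281.3 = 727.77; stream total = 1266.5 lb/h.
After stage 2: water left = (1−0.423)×727.77 = 419.92; final concentrate = 958.64 lb/h.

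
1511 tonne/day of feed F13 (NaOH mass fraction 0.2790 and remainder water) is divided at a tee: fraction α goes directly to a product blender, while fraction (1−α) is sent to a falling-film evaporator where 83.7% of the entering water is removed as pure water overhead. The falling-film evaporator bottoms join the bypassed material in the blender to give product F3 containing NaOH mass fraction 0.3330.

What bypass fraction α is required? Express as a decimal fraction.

All 1511×0.279 = 421.57 tonne/day of NaOH reaches F3, so F3 = 421.57/0.333 = 1266 tonne/day and vapour = 245.03 tonne/day.
The evaporator receives (1−α)·1511 of feed at 0.721 water and removes 0.837 of that water:
0.837×0.721×(1−α)×1511 = 245.03
(1−α) = 245.03/911.85 = 0.2687;  α = 0.7313.

0.731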